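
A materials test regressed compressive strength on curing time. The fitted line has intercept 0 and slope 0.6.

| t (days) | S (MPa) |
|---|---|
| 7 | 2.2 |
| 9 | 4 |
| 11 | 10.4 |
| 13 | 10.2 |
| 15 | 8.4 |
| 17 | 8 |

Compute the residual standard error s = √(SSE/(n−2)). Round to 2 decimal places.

t=7: Ŝ = 0.6·7 = 4.2; r = 2.2 − 4.2 = -2
t=9: Ŝ = 0.6·9 = 5.4; r = 4 − 5.4 = -1.4
t=11: Ŝ = 0.6·11 = 6.6; r = 10.4 − 6.6 = 3.8
t=13: Ŝ = 0.6·13 = 7.8; r = 10.2 − 7.8 = 2.4
t=15: Ŝ = 0.6·15 = 9; r = 8.4 − 9 = -0.6
t=17: Ŝ = 0.6·17 = 10.2; r = 8 − 10.2 = -2.2
SSE = 4 + 1.96 + 14.44 + 5.76 + 0.36 + 4.84 = 31.36
s = √(31.36/4) = √7.84 ≈ 2.80

s = 2.80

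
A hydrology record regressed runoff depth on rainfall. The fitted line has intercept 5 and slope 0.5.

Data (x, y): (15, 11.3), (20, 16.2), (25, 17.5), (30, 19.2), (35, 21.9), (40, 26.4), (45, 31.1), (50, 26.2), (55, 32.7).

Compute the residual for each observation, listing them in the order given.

x=15: ŷ = 5 + 0.5·15 = 12.5; e = 11.3 − 12.5 = -1.2
x=20: ŷ = 5 + 0.5·20 = 15; e = 16.2 − 15 = 1.2
x=25: ŷ = 5 + 0.5·25 = 17.5; e = 17.5 − 17.5 = 0
x=30: ŷ = 5 + 0.5·30 = 20; e = 19.2 − 20 = -0.8
x=35: ŷ = 5 + 0.5·35 = 22.5; e = 21.9 − 22.5 = -0.6
x=40: ŷ = 5 + 0.5·40 = 25; e = 26.4 − 25 = 1.4
x=45: ŷ = 5 + 0.5·45 = 27.5; e = 31.1 − 27.5 = 3.6
x=50: ŷ = 5 + 0.5·50 = 30; e = 26.2 − 30 = -3.8
x=55: ŷ = 5 + 0.5·55 = 32.5; e = 32.7 − 32.5 = 0.2

-1.2, 1.2, 0, -0.8, -0.6, 1.4, 3.6, -3.8, 0.2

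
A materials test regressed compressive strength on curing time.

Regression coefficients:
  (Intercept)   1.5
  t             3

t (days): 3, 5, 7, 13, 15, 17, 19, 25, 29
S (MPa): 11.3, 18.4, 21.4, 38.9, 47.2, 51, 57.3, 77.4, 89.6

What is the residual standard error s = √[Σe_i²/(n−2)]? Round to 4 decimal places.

t=3: Ŝ = 1.5 + 3·3 = 10.5; e = 11.3 − 10.5 = 0.8
t=5: Ŝ = 1.5 + 3·5 = 16.5; e = 18.4 − 16.5 = 1.9
t=7: Ŝ = 1.5 + 3·7 = 22.5; e = 21.4 − 22.5 = -1.1
t=13: Ŝ = 1.5 + 3·13 = 40.5; e = 38.9 − 40.5 = -1.6
t=15: Ŝ = 1.5 + 3·15 = 46.5; e = 47.2 − 46.5 = 0.7
t=17: Ŝ = 1.5 + 3·17 = 52.5; e = 51 − 52.5 = -1.5
t=19: Ŝ = 1.5 + 3·19 = 58.5; e = 57.3 − 58.5 = -1.2
t=25: Ŝ = 1.5 + 3·25 = 76.5; e = 77.4 − 76.5 = 0.9
t=29: Ŝ = 1.5 + 3·29 = 88.5; e = 89.6 − 88.5 = 1.1
SSE = 0.64 + 3.61 + 1.21 + 2.56 + 0.49 + 2.25 + 1.44 + 0.81 + 1.21 = 14.22
s = √(14.22/7) = √2.03143 ≈ 1.4253

s = 1.4253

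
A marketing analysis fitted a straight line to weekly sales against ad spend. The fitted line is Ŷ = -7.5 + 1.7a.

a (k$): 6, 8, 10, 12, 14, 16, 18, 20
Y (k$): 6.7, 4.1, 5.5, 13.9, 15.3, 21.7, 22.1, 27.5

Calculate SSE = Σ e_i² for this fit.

SSE = 44

a=6: Ŷ = -7.5 + 1.7·6 = 2.7; e = 6.7 − 2.7 = 4
a=8: Ŷ = -7.5 + 1.7·8 = 6.1; e = 4.1 − 6.1 = -2
a=10: Ŷ = -7.5 + 1.7·10 = 9.5; e = 5.5 − 9.5 = -4
a=12: Ŷ = -7.5 + 1.7·12 = 12.9; e = 13.9 − 12.9 = 1
a=14: Ŷ = -7.5 + 1.7·14 = 16.3; e = 15.3 − 16.3 = -1
a=16: Ŷ = -7.5 + 1.7·16 = 19.7; e = 21.7 − 19.7 = 2
a=18: Ŷ = -7.5 + 1.7·18 = 23.1; e = 22.1 − 23.1 = -1
a=20: Ŷ = -7.5 + 1.7·20 = 26.5; e = 27.5 − 26.5 = 1
SSE = 16 + 4 + 16 + 1 + 1 + 4 + 1 + 1 = 44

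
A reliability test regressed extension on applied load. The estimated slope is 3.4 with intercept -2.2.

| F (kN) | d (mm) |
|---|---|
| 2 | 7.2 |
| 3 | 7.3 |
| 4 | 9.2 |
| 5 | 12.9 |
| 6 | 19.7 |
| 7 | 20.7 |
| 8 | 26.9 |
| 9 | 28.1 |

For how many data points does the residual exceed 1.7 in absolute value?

F=2: d̂ = -2.2 + 3.4·2 = 4.6; r = 7.2 − 4.6 = 2.6
F=3: d̂ = -2.2 + 3.4·3 = 8; r = 7.3 − 8 = -0.7
F=4: d̂ = -2.2 + 3.4·4 = 11.4; r = 9.2 − 11.4 = -2.2
F=5: d̂ = -2.2 + 3.4·5 = 14.8; r = 12.9 − 14.8 = -1.9
F=6: d̂ = -2.2 + 3.4·6 = 18.2; r = 19.7 − 18.2 = 1.5
F=7: d̂ = -2.2 + 3.4·7 = 21.6; r = 20.7 − 21.6 = -0.9
F=8: d̂ = -2.2 + 3.4·8 = 25; r = 26.9 − 25 = 1.9
F=9: d̂ = -2.2 + 3.4·9 = 28.4; r = 28.1 − 28.4 = -0.3
|r| > 1.7: F=2 (|r|=2.6), F=4 (|r|=2.2), F=5 (|r|=1.9), F=8 (|r|=1.9) → 4

4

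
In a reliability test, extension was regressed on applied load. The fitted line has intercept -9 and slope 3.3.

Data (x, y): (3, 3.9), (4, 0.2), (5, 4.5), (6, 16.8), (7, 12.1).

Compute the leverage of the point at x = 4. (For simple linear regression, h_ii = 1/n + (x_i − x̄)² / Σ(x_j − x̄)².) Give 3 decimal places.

h = 0.300

x̄ = (3 + 4 + 5 + 6 + 7)/5 = 5
Σ(x − x̄)² = 4 + 1 + 0 + 1 + 4 = 10
h = 1/5 + (-1)²/10 = 0.2 + 0.1 = 0.300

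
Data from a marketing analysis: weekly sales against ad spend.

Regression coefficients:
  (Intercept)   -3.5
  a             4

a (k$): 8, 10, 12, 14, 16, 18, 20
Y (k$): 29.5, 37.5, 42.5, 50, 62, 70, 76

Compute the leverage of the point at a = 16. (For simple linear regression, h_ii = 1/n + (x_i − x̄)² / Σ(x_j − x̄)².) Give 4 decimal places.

ā = (8 + 10 + 12 + 14 + 16 + 18 + 20)/7 = 14
Σ(a − ā)² = 36 + 16 + 4 + 0 + 4 + 16 + 36 = 112
h = 1/7 + (2)²/112 = 0.142857 + 0.0357143 = 0.1786

h = 0.1786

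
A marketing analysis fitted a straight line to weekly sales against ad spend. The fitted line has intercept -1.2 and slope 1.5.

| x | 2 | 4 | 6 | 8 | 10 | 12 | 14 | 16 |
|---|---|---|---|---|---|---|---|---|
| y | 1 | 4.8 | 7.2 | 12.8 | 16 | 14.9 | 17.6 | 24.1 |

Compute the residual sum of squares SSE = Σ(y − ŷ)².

SSE = 19.98

x=2: ŷ = -1.2 + 1.5·2 = 1.8; r = 1 − 1.8 = -0.8
x=4: ŷ = -1.2 + 1.5·4 = 4.8; r = 4.8 − 4.8 = 0
x=6: ŷ = -1.2 + 1.5·6 = 7.8; r = 7.2 − 7.8 = -0.6
x=8: ŷ = -1.2 + 1.5·8 = 10.8; r = 12.8 − 10.8 = 2
x=10: ŷ = -1.2 + 1.5·10 = 13.8; r = 16 − 13.8 = 2.2
x=12: ŷ = -1.2 + 1.5·12 = 16.8; r = 14.9 − 16.8 = -1.9
x=14: ŷ = -1.2 + 1.5·14 = 19.8; r = 17.6 − 19.8 = -2.2
x=16: ŷ = -1.2 + 1.5·16 = 22.8; r = 24.1 − 22.8 = 1.3
SSE = 0.64 + 0 + 0.36 + 4 + 4.84 + 3.61 + 4.84 + 1.69 = 19.98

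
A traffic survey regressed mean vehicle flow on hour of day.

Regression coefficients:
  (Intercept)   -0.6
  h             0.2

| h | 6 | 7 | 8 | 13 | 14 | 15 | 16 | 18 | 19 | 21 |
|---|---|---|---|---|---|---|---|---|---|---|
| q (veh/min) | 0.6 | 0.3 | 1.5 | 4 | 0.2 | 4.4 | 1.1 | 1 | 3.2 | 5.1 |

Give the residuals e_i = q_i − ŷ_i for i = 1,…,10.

0, -0.5, 0.5, 2, -2, 2, -1.5, -2, 0, 1.5

h=6: ŷ = -0.6 + 0.2·6 = 0.6; e = 0.6 − 0.6 = 0
h=7: ŷ = -0.6 + 0.2·7 = 0.8; e = 0.3 − 0.8 = -0.5
h=8: ŷ = -0.6 + 0.2·8 = 1; e = 1.5 − 1 = 0.5
h=13: ŷ = -0.6 + 0.2·13 = 2; e = 4 − 2 = 2
h=14: ŷ = -0.6 + 0.2·14 = 2.2; e = 0.2 − 2.2 = -2
h=15: ŷ = -0.6 + 0.2·15 = 2.4; e = 4.4 − 2.4 = 2
h=16: ŷ = -0.6 + 0.2·16 = 2.6; e = 1.1 − 2.6 = -1.5
h=18: ŷ = -0.6 + 0.2·18 = 3; e = 1 − 3 = -2
h=19: ŷ = -0.6 + 0.2·19 = 3.2; e = 3.2 − 3.2 = 0
h=21: ŷ = -0.6 + 0.2·21 = 3.6; e = 5.1 − 3.6 = 1.5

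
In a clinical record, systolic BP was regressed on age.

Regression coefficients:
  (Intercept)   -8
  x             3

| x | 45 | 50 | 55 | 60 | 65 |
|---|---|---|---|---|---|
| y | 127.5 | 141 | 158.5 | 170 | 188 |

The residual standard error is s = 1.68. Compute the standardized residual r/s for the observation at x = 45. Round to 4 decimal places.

0.2976

ŷ = -8 + 3·45 = 127
r = 127.5 − 127 = 0.5
r/s = 0.5 / 1.68 = 0.2976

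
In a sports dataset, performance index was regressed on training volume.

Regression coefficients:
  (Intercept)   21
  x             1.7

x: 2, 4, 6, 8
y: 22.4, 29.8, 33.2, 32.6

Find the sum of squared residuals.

x=2: ŷ = 21 + 1.7·2 = 24.4; r = 22.4 − 24.4 = -2
x=4: ŷ = 21 + 1.7·4 = 27.8; r = 29.8 − 27.8 = 2
x=6: ŷ = 21 + 1.7·6 = 31.2; r = 33.2 − 31.2 = 2
x=8: ŷ = 21 + 1.7·8 = 34.6; r = 32.6 − 34.6 = -2
SSE = 4 + 4 + 4 + 4 = 16

SSE = 16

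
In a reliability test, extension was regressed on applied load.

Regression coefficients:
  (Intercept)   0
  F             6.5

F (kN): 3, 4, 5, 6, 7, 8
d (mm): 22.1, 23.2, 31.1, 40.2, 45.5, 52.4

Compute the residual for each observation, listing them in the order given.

F=3: d̂ = 6.5·3 = 19.5; e = 22.1 − 19.5 = 2.6
F=4: d̂ = 6.5·4 = 26; e = 23.2 − 26 = -2.8
F=5: d̂ = 6.5·5 = 32.5; e = 31.1 − 32.5 = -1.4
F=6: d̂ = 6.5·6 = 39; e = 40.2 − 39 = 1.2
F=7: d̂ = 6.5·7 = 45.5; e = 45.5 − 45.5 = 0
F=8: d̂ = 6.5·8 = 52; e = 52.4 − 52 = 0.4

2.6, -2.8, -1.4, 1.2, 0, 0.4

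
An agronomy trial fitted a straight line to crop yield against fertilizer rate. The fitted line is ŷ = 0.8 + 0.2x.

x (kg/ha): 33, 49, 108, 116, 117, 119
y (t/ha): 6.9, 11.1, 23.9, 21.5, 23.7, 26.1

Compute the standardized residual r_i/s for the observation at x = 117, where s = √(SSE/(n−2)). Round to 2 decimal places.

-0.29

x=33: ŷ = 0.8 + 0.2·33 = 7.4; r = 6.9 − 7.4 = -0.5
x=49: ŷ = 0.8 + 0.2·49 = 10.6; r = 11.1 − 10.6 = 0.5
x=108: ŷ = 0.8 + 0.2·108 = 22.4; r = 23.9 − 22.4 = 1.5
x=116: ŷ = 0.8 + 0.2·116 = 24; r = 21.5 − 24 = -2.5
x=117: ŷ = 0.8 + 0.2·117 = 24.2; r = 23.7 − 24.2 = -0.5
x=119: ŷ = 0.8 + 0.2·119 = 24.6; r = 26.1 − 24.6 = 1.5
SSE = 0.25 + 0.25 + 2.25 + 6.25 + 0.25 + 2.25 = 11.5
s = √(11.5/4) = 1.69558
r/s = -0.5 / 1.69558 = -0.29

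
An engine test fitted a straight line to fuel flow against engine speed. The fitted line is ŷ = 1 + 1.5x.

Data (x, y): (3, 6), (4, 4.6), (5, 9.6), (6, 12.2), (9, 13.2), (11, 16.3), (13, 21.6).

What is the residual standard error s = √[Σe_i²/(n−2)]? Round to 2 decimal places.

s = 1.81

x=3: ŷ = 1 + 1.5·3 = 5.5; e = 6 − 5.5 = 0.5
x=4: ŷ = 1 + 1.5·4 = 7; e = 4.6 − 7 = -2.4
x=5: ŷ = 1 + 1.5·5 = 8.5; e = 9.6 − 8.5 = 1.1
x=6: ŷ = 1 + 1.5·6 = 10; e = 12.2 − 10 = 2.2
x=9: ŷ = 1 + 1.5·9 = 14.5; e = 13.2 − 14.5 = -1.3
x=11: ŷ = 1 + 1.5·11 = 17.5; e = 16.3 − 17.5 = -1.2
x=13: ŷ = 1 + 1.5·13 = 20.5; e = 21.6 − 20.5 = 1.1
SSE = 0.25 + 5.76 + 1.21 + 4.84 + 1.69 + 1.44 + 1.21 = 16.4
s = √(16.4/5) = √3.28 ≈ 1.81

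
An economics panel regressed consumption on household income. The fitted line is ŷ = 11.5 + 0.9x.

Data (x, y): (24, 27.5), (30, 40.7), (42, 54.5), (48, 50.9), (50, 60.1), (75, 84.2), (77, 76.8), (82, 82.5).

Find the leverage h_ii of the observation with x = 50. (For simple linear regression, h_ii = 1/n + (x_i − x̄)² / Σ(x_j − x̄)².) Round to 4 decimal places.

x̄ = (24 + 30 + 42 + 48 + 50 + 75 + 77 + 82)/8 = 53.5
Σ(x − x̄)² = 870.25 + 552.25 + 132.25 + 30.25 + 12.25 + 462.25 + 552.25 + 812.25 = 3424
h = 1/8 + (-3.5)²/3424 = 0.125 + 0.00357769 = 0.1286

h = 0.1286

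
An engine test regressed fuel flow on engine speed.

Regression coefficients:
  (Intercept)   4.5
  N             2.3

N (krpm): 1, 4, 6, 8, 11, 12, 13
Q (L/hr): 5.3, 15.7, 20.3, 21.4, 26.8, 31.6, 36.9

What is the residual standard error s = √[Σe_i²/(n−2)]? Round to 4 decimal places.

N=1: ŷ = 4.5 + 2.3·1 = 6.8; e = 5.3 − 6.8 = -1.5
N=4: ŷ = 4.5 + 2.3·4 = 13.7; e = 15.7 − 13.7 = 2
N=6: ŷ = 4.5 + 2.3·6 = 18.3; e = 20.3 − 18.3 = 2
N=8: ŷ = 4.5 + 2.3·8 = 22.9; e = 21.4 − 22.9 = -1.5
N=11: ŷ = 4.5 + 2.3·11 = 29.8; e = 26.8 − 29.8 = -3
N=12: ŷ = 4.5 + 2.3·12 = 32.1; e = 31.6 − 32.1 = -0.5
N=13: ŷ = 4.5 + 2.3·13 = 34.4; e = 36.9 − 34.4 = 2.5
SSE = 2.25 + 4 + 4 + 2.25 + 9 + 0.25 + 6.25 = 28
s = √(28/5) = √5.6 ≈ 2.3664

s = 2.3664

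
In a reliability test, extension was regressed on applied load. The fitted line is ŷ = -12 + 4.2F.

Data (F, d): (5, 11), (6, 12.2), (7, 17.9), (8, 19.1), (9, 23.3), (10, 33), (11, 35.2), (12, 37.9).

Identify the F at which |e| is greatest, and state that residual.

F = 10, e = 3

F=5: ŷ = -12 + 4.2·5 = 9; e = 11 − 9 = 2
F=6: ŷ = -12 + 4.2·6 = 13.2; e = 12.2 − 13.2 = -1
F=7: ŷ = -12 + 4.2·7 = 17.4; e = 17.9 − 17.4 = 0.5
F=8: ŷ = -12 + 4.2·8 = 21.6; e = 19.1 − 21.6 = -2.5
F=9: ŷ = -12 + 4.2·9 = 25.8; e = 23.3 − 25.8 = -2.5
F=10: ŷ = -12 + 4.2·10 = 30; e = 33 − 30 = 3
F=11: ŷ = -12 + 4.2·11 = 34.2; e = 35.2 − 34.2 = 1
F=12: ŷ = -12 + 4.2·12 = 38.4; e = 37.9 − 38.4 = -0.5
Largest |e| is 3 at F = 10, residual 3.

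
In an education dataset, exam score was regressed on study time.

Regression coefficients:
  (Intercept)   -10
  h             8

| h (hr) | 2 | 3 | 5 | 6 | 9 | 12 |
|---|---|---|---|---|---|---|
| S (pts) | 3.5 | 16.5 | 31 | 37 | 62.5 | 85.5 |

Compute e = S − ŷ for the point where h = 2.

ŷ = -10 + 8·2 = 6
e = 3.5 − 6 = -2.5

e = -2.5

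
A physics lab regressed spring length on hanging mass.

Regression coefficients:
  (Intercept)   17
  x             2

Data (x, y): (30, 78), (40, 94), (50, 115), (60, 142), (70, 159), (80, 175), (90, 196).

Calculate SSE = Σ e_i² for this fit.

x=30: ŷ = 17 + 2·30 = 77; e = 78 − 77 = 1
x=40: ŷ = 17 + 2·40 = 97; e = 94 − 97 = -3
x=50: ŷ = 17 + 2·50 = 117; e = 115 − 117 = -2
x=60: ŷ = 17 + 2·60 = 137; e = 142 − 137 = 5
x=70: ŷ = 17 + 2·70 = 157; e = 159 − 157 = 2
x=80: ŷ = 17 + 2·80 = 177; e = 175 − 177 = -2
x=90: ŷ = 17 + 2·90 = 197; e = 196 − 197 = -1
SSE = 1 + 9 + 4 + 25 + 4 + 4 + 1 = 48

SSE = 48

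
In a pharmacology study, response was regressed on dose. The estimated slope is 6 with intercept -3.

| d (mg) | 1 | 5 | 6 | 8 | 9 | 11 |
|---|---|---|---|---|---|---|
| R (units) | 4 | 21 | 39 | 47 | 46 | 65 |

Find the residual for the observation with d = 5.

e = -6

R̂ = -3 + 6·5 = 27
e = 21 − 27 = -6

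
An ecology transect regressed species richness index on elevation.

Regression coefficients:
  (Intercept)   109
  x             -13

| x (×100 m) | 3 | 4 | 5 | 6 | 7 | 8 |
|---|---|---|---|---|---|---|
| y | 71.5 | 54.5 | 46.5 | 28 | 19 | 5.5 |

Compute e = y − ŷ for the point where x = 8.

ŷ = 109 − 13·8 = 5
e = 5.5 − 5 = 0.5

e = 0.5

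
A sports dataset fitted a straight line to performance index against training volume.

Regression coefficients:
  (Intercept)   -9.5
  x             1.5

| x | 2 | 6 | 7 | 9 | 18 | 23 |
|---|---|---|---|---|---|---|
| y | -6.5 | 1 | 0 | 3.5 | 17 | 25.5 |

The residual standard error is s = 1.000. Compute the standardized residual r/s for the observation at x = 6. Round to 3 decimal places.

1.500

ŷ = -9.5 + 1.5·6 = -0.5
r = 1 − (-0.5) = 1.5
r/s = 1.5 / 1.000 = 1.500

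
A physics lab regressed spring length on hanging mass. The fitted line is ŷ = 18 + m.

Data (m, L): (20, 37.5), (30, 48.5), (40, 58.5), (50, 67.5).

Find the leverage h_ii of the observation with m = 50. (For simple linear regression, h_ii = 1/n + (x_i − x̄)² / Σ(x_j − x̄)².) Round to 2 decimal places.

h = 0.70

m̄ = (20 + 30 + 40 + 50)/4 = 35
Σ(m − m̄)² = 225 + 25 + 25 + 225 = 500
h = 1/4 + (15)²/500 = 0.25 + 0.45 = 0.70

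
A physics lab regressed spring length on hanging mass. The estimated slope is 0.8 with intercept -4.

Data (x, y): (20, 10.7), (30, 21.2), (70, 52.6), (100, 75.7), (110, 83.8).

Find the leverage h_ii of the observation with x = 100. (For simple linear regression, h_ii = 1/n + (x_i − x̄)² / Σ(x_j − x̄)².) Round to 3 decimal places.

x̄ = (20 + 30 + 70 + 100 + 110)/5 = 66
Σ(x − x̄)² = 2116 + 1296 + 16 + 1156 + 1936 = 6520
h = 1/5 + (34)²/6520 = 0.2 + 0.177301 = 0.377

h = 0.377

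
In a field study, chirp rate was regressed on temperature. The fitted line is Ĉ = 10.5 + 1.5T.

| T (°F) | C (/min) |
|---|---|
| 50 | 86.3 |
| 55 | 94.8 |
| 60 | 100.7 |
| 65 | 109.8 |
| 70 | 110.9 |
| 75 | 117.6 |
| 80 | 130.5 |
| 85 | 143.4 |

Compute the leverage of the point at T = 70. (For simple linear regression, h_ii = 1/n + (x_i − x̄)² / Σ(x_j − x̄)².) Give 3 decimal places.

h = 0.131

T̄ = (50 + 55 + 60 + 65 + 70 + 75 + 80 + 85)/8 = 67.5
Σ(T − T̄)² = 306.25 + 156.25 + 56.25 + 6.25 + 6.25 + 56.25 + 156.25 + 306.25 = 1050
h = 1/8 + (2.5)²/1050 = 0.125 + 0.00595238 = 0.131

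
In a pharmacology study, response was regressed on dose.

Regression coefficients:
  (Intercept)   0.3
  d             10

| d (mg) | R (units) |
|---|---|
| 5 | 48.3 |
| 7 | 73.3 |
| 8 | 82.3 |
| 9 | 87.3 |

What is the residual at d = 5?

e = -2

R̂ = 0.3 + 10·5 = 50.3
e = 48.3 − 50.3 = -2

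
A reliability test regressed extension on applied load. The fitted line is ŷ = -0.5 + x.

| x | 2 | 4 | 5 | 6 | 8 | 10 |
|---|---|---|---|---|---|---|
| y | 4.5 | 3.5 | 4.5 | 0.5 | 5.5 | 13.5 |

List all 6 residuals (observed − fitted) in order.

3, 0, 0, -5, -2, 4

x=2: ŷ = -0.5 + 2 = 1.5; r = 4.5 − 1.5 = 3
x=4: ŷ = -0.5 + 4 = 3.5; r = 3.5 − 3.5 = 0
x=5: ŷ = -0.5 + 5 = 4.5; r = 4.5 − 4.5 = 0
x=6: ŷ = -0.5 + 6 = 5.5; r = 0.5 − 5.5 = -5
x=8: ŷ = -0.5 + 8 = 7.5; r = 5.5 − 7.5 = -2
x=10: ŷ = -0.5 + 10 = 9.5; r = 13.5 − 9.5 = 4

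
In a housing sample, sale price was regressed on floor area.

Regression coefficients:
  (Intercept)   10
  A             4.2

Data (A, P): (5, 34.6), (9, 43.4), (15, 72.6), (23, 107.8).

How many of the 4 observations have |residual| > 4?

A=5: ŷ = 10 + 4.2·5 = 31; r = 34.6 − 31 = 3.6
A=9: ŷ = 10 + 4.2·9 = 47.8; r = 43.4 − 47.8 = -4.4
A=15: ŷ = 10 + 4.2·15 = 73; r = 72.6 − 73 = -0.4
A=23: ŷ = 10 + 4.2·23 = 106.6; r = 107.8 − 106.6 = 1.2
|r| > 4: A=9 (|r|=4.4) → 1

1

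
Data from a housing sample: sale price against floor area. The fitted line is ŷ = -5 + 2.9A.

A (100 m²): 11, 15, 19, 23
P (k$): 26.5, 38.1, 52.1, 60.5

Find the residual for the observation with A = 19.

e = 2

ŷ = -5 + 2.9·19 = 50.1
e = 52.1 − 50.1 = 2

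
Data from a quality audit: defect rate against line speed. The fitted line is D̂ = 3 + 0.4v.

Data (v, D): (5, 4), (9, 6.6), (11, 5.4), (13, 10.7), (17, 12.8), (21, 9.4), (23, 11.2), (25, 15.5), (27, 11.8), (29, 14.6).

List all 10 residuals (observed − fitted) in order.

-1, 0, -2, 2.5, 3, -2, -1, 2.5, -2, 0

v=5: D̂ = 3 + 0.4·5 = 5; r = 4 − 5 = -1
v=9: D̂ = 3 + 0.4·9 = 6.6; r = 6.6 − 6.6 = 0
v=11: D̂ = 3 + 0.4·11 = 7.4; r = 5.4 − 7.4 = -2
v=13: D̂ = 3 + 0.4·13 = 8.2; r = 10.7 − 8.2 = 2.5
v=17: D̂ = 3 + 0.4·17 = 9.8; r = 12.8 − 9.8 = 3
v=21: D̂ = 3 + 0.4·21 = 11.4; r = 9.4 − 11.4 = -2
v=23: D̂ = 3 + 0.4·23 = 12.2; r = 11.2 − 12.2 = -1
v=25: D̂ = 3 + 0.4·25 = 13; r = 15.5 − 13 = 2.5
v=27: D̂ = 3 + 0.4·27 = 13.8; r = 11.8 − 13.8 = -2
v=29: D̂ = 3 + 0.4·29 = 14.6; r = 14.6 − 14.6 = 0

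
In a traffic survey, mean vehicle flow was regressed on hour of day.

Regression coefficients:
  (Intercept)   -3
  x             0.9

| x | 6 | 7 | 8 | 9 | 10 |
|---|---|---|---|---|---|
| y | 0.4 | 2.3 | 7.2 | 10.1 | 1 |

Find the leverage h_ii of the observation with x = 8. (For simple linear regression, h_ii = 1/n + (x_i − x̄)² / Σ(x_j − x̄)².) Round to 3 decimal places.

h = 0.200

x̄ = (6 + 7 + 8 + 9 + 10)/5 = 8
Σ(x − x̄)² = 4 + 1 + 0 + 1 + 4 = 10
h = 1/5 + (0)²/10 = 0.2 + 0 = 0.200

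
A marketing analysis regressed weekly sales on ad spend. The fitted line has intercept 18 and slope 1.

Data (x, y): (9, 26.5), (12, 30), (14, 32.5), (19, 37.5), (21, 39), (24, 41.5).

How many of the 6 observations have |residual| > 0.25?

4

x=9: ŷ = 18 + 9 = 27; r = 26.5 − 27 = -0.5
x=12: ŷ = 18 + 12 = 30; r = 30 − 30 = 0
x=14: ŷ = 18 + 14 = 32; r = 32.5 − 32 = 0.5
x=19: ŷ = 18 + 19 = 37; r = 37.5 − 37 = 0.5
x=21: ŷ = 18 + 21 = 39; r = 39 − 39 = 0
x=24: ŷ = 18 + 24 = 42; r = 41.5 − 42 = -0.5
|r| > 0.25: x=9 (|r|=0.5), x=14 (|r|=0.5), x=19 (|r|=0.5), x=24 (|r|=0.5) → 4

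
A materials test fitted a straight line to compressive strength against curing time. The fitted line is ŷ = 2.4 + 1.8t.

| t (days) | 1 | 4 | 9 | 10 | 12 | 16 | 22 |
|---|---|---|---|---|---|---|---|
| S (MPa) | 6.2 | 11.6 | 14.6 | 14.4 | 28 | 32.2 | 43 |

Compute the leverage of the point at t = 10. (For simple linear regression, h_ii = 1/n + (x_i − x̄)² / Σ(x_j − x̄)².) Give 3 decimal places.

t̄ = (1 + 4 + 9 + 10 + 12 + 16 + 22)/7 = 10.5714
Σ(t − t̄)² = 91.6122 + 43.1837 + 2.46939 + 0.326531 + 2.04082 + 29.4694 + 130.612 = 299.714
h = 1/7 + (-0.571429)²/299.714 = 0.142857 + 0.00108947 = 0.144

h = 0.144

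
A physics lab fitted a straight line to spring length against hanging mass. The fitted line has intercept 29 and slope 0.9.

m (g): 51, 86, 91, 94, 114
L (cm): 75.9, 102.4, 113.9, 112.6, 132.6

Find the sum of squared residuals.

SSE = 28

m=51: ŷ = 29 + 0.9·51 = 74.9; r = 75.9 − 74.9 = 1
m=86: ŷ = 29 + 0.9·86 = 106.4; r = 102.4 − 106.4 = -4
m=91: ŷ = 29 + 0.9·91 = 110.9; r = 113.9 − 110.9 = 3
m=94: ŷ = 29 + 0.9·94 = 113.6; r = 112.6 − 113.6 = -1
m=114: ŷ = 29 + 0.9·114 = 131.6; r = 132.6 − 131.6 = 1
SSE = 1 + 16 + 9 + 1 + 1 = 28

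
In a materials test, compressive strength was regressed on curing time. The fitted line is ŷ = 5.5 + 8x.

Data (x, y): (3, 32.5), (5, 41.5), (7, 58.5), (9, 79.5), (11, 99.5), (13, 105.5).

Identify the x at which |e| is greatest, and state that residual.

x=3: ŷ = 5.5 + 8·3 = 29.5; e = 32.5 − 29.5 = 3
x=5: ŷ = 5.5 + 8·5 = 45.5; e = 41.5 − 45.5 = -4
x=7: ŷ = 5.5 + 8·7 = 61.5; e = 58.5 − 61.5 = -3
x=9: ŷ = 5.5 + 8·9 = 77.5; e = 79.5 − 77.5 = 2
x=11: ŷ = 5.5 + 8·11 = 93.5; e = 99.5 − 93.5 = 6
x=13: ŷ = 5.5 + 8·13 = 109.5; e = 105.5 − 109.5 = -4
Largest |e| is 6 at x = 11, residual 6.

x = 11, e = 6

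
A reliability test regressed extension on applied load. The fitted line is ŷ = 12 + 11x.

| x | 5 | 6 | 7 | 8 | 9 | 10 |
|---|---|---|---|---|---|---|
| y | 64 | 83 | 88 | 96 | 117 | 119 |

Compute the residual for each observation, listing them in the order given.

x=5: ŷ = 12 + 11·5 = 67; r = 64 − 67 = -3
x=6: ŷ = 12 + 11·6 = 78; r = 83 − 78 = 5
x=7: ŷ = 12 + 11·7 = 89; r = 88 − 89 = -1
x=8: ŷ = 12 + 11·8 = 100; r = 96 − 100 = -4
x=9: ŷ = 12 + 11·9 = 111; r = 117 − 111 = 6
x=10: ŷ = 12 + 11·10 = 122; r = 119 − 122 = -3

-3, 5, -1, -4, 6, -3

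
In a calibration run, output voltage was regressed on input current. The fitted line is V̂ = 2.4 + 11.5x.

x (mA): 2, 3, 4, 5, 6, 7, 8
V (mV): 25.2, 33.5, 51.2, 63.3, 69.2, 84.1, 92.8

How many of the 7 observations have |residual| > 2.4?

3

x=2: V̂ = 2.4 + 11.5·2 = 25.4; e = 25.2 − 25.4 = -0.2
x=3: V̂ = 2.4 + 11.5·3 = 36.9; e = 33.5 − 36.9 = -3.4
x=4: V̂ = 2.4 + 11.5·4 = 48.4; e = 51.2 − 48.4 = 2.8
x=5: V̂ = 2.4 + 11.5·5 = 59.9; e = 63.3 − 59.9 = 3.4
x=6: V̂ = 2.4 + 11.5·6 = 71.4; e = 69.2 − 71.4 = -2.2
x=7: V̂ = 2.4 + 11.5·7 = 82.9; e = 84.1 − 82.9 = 1.2
x=8: V̂ = 2.4 + 11.5·8 = 94.4; e = 92.8 − 94.4 = -1.6
|e| > 2.4: x=3 (|e|=3.4), x=4 (|e|=2.8), x=5 (|e|=3.4) → 3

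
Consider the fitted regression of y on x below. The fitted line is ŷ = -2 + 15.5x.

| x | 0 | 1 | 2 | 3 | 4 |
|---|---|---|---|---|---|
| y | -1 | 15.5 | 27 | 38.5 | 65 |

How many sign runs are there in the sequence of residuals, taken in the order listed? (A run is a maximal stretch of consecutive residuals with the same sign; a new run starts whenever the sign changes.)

x=0: ŷ = -2 + 15.5·0 = -2; e = -1 − (-2) = 1
x=1: ŷ = -2 + 15.5·1 = 13.5; e = 15.5 − 13.5 = 2
x=2: ŷ = -2 + 15.5·2 = 29; e = 27 − 29 = -2
x=3: ŷ = -2 + 15.5·3 = 44.5; e = 38.5 − 44.5 = -6
x=4: ŷ = -2 + 15.5·4 = 60; e = 65 − 60 = 5
Signs: + + − − +
Runs: +×2, −×2, +×1 → 3

3 runs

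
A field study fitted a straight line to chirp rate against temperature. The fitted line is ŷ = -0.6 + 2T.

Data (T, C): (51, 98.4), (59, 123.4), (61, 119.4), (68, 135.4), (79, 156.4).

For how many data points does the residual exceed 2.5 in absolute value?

2

T=51: ŷ = -0.6 + 2·51 = 101.4; e = 98.4 − 101.4 = -3
T=59: ŷ = -0.6 + 2·59 = 117.4; e = 123.4 − 117.4 = 6
T=61: ŷ = -0.6 + 2·61 = 121.4; e = 119.4 − 121.4 = -2
T=68: ŷ = -0.6 + 2·68 = 135.4; e = 135.4 − 135.4 = 0
T=79: ŷ = -0.6 + 2·79 = 157.4; e = 156.4 − 157.4 = -1
|e| > 2.5: T=51 (|e|=3), T=59 (|e|=6) → 2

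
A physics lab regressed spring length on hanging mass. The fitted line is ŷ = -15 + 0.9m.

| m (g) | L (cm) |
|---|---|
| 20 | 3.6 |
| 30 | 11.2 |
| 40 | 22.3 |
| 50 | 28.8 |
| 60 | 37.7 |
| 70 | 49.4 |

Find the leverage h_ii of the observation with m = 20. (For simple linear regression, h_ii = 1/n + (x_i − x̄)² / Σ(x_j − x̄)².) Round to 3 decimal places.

h = 0.524

m̄ = (20 + 30 + 40 + 50 + 60 + 70)/6 = 45
Σ(m − m̄)² = 625 + 225 + 25 + 25 + 225 + 625 = 1750
h = 1/6 + (-25)²/1750 = 0.166667 + 0.357143 = 0.524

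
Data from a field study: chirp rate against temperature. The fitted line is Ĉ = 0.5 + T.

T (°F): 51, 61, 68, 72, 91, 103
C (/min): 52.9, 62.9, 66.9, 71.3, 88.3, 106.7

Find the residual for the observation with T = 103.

Ĉ = 0.5 + 103 = 103.5
e = 106.7 − 103.5 = 3.2

e = 3.2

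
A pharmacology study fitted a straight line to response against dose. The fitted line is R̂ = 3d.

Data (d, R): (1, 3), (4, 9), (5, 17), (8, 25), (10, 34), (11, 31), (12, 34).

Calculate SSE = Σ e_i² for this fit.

SSE = 38

d=1: R̂ = 3·1 = 3; e = 3 − 3 = 0
d=4: R̂ = 3·4 = 12; e = 9 − 12 = -3
d=5: R̂ = 3·5 = 15; e = 17 − 15 = 2
d=8: R̂ = 3·8 = 24; e = 25 − 24 = 1
d=10: R̂ = 3·10 = 30; e = 34 − 30 = 4
d=11: R̂ = 3·11 = 33; e = 31 − 33 = -2
d=12: R̂ = 3·12 = 36; e = 34 − 36 = -2
SSE = 0 + 9 + 4 + 1 + 16 + 4 + 4 = 38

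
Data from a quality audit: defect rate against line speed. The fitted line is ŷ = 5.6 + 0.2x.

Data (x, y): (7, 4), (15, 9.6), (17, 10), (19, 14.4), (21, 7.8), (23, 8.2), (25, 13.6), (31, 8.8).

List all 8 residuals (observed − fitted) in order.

x=7: ŷ = 5.6 + 0.2·7 = 7; e = 4 − 7 = -3
x=15: ŷ = 5.6 + 0.2·15 = 8.6; e = 9.6 − 8.6 = 1
x=17: ŷ = 5.6 + 0.2·17 = 9; e = 10 − 9 = 1
x=19: ŷ = 5.6 + 0.2·19 = 9.4; e = 14.4 − 9.4 = 5
x=21: ŷ = 5.6 + 0.2·21 = 9.8; e = 7.8 − 9.8 = -2
x=23: ŷ = 5.6 + 0.2·23 = 10.2; e = 8.2 − 10.2 = -2
x=25: ŷ = 5.6 + 0.2·25 = 10.6; e = 13.6 − 10.6 = 3
x=31: ŷ = 5.6 + 0.2·31 = 11.8; e = 8.8 − 11.8 = -3

-3, 1, 1, 5, -2, -2, 3, -3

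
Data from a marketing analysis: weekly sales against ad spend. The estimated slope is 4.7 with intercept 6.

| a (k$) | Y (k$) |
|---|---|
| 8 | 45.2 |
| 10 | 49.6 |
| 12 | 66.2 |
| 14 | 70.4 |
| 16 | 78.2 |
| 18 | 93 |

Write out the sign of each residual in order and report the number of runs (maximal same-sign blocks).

a=8: ŷ = 6 + 4.7·8 = 43.6; r = 45.2 − 43.6 = 1.6
a=10: ŷ = 6 + 4.7·10 = 53; r = 49.6 − 53 = -3.4
a=12: ŷ = 6 + 4.7·12 = 62.4; r = 66.2 − 62.4 = 3.8
a=14: ŷ = 6 + 4.7·14 = 71.8; r = 70.4 − 71.8 = -1.4
a=16: ŷ = 6 + 4.7·16 = 81.2; r = 78.2 − 81.2 = -3
a=18: ŷ = 6 + 4.7·18 = 90.6; r = 93 − 90.6 = 2.4
Signs: + − + − − +
Runs: +×1, −×1, +×1, −×2, +×1 → 5

5 runs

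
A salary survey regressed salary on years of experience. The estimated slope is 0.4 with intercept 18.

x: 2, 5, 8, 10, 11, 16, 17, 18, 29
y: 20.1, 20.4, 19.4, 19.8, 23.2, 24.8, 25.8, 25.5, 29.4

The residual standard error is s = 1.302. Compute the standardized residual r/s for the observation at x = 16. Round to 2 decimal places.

0.31

ŷ = 18 + 0.4·16 = 24.4
r = 24.8 − 24.4 = 0.4
r/s = 0.4 / 1.302 = 0.31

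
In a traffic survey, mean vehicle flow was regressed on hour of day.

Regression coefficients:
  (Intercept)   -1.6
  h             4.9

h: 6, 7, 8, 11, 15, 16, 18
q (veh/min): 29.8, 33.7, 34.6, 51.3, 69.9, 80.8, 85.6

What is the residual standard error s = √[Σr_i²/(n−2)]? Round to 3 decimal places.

s = 2.683

h=6: q̂ = -1.6 + 4.9·6 = 27.8; r = 29.8 − 27.8 = 2
h=7: q̂ = -1.6 + 4.9·7 = 32.7; r = 33.7 − 32.7 = 1
h=8: q̂ = -1.6 + 4.9·8 = 37.6; r = 34.6 − 37.6 = -3
h=11: q̂ = -1.6 + 4.9·11 = 52.3; r = 51.3 − 52.3 = -1
h=15: q̂ = -1.6 + 4.9·15 = 71.9; r = 69.9 − 71.9 = -2
h=16: q̂ = -1.6 + 4.9·16 = 76.8; r = 80.8 − 76.8 = 4
h=18: q̂ = -1.6 + 4.9·18 = 86.6; r = 85.6 − 86.6 = -1
SSE = 4 + 1 + 9 + 1 + 4 + 16 + 1 = 36
s = √(36/5) = √7.2 ≈ 2.683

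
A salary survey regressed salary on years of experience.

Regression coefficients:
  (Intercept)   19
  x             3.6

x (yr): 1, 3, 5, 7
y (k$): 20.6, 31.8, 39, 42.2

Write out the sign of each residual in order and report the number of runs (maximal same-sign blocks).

3 runs

x=1: ŷ = 19 + 3.6·1 = 22.6; r = 20.6 − 22.6 = -2
x=3: ŷ = 19 + 3.6·3 = 29.8; r = 31.8 − 29.8 = 2
x=5: ŷ = 19 + 3.6·5 = 37; r = 39 − 37 = 2
x=7: ŷ = 19 + 3.6·7 = 44.2; r = 42.2 − 44.2 = -2
Signs: − + + −
Runs: −×1, +×2, −×1 → 3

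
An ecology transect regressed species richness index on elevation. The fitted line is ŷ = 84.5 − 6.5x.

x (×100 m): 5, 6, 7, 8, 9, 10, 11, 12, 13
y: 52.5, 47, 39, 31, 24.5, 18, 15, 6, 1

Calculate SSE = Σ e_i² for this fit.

SSE = 14.5

x=5: ŷ = 84.5 − 6.5·5 = 52; e = 52.5 − 52 = 0.5
x=6: ŷ = 84.5 − 6.5·6 = 45.5; e = 47 − 45.5 = 1.5
x=7: ŷ = 84.5 − 6.5·7 = 39; e = 39 − 39 = 0
x=8: ŷ = 84.5 − 6.5·8 = 32.5; e = 31 − 32.5 = -1.5
x=9: ŷ = 84.5 − 6.5·9 = 26; e = 24.5 − 26 = -1.5
x=10: ŷ = 84.5 − 6.5·10 = 19.5; e = 18 − 19.5 = -1.5
x=11: ŷ = 84.5 − 6.5·11 = 13; e = 15 − 13 = 2
x=12: ŷ = 84.5 − 6.5·12 = 6.5; e = 6 − 6.5 = -0.5
x=13: ŷ = 84.5 − 6.5·13 = 0; e = 1 − 0 = 1
SSE = 0.25 + 2.25 + 0 + 2.25 + 2.25 + 2.25 + 4 + 0.25 + 1 = 14.5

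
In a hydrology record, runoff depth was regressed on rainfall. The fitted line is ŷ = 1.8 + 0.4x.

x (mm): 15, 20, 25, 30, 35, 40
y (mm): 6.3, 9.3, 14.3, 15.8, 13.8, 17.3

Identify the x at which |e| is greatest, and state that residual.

x = 25, e = 2.5

x=15: ŷ = 1.8 + 0.4·15 = 7.8; e = 6.3 − 7.8 = -1.5
x=20: ŷ = 1.8 + 0.4·20 = 9.8; e = 9.3 − 9.8 = -0.5
x=25: ŷ = 1.8 + 0.4·25 = 11.8; e = 14.3 − 11.8 = 2.5
x=30: ŷ = 1.8 + 0.4·30 = 13.8; e = 15.8 − 13.8 = 2
x=35: ŷ = 1.8 + 0.4·35 = 15.8; e = 13.8 − 15.8 = -2
x=40: ŷ = 1.8 + 0.4·40 = 17.8; e = 17.3 − 17.8 = -0.5
Largest |e| is 2.5 at x = 25, residual 2.5.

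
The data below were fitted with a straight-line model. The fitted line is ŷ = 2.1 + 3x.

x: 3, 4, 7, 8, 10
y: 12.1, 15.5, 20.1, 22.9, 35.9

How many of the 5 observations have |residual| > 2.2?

x=3: ŷ = 2.1 + 3·3 = 11.1; e = 12.1 − 11.1 = 1
x=4: ŷ = 2.1 + 3·4 = 14.1; e = 15.5 − 14.1 = 1.4
x=7: ŷ = 2.1 + 3·7 = 23.1; e = 20.1 − 23.1 = -3
x=8: ŷ = 2.1 + 3·8 = 26.1; e = 22.9 − 26.1 = -3.2
x=10: ŷ = 2.1 + 3·10 = 32.1; e = 35.9 − 32.1 = 3.8
|e| > 2.2: x=7 (|e|=3), x=8 (|e|=3.2), x=10 (|e|=3.8) → 3

3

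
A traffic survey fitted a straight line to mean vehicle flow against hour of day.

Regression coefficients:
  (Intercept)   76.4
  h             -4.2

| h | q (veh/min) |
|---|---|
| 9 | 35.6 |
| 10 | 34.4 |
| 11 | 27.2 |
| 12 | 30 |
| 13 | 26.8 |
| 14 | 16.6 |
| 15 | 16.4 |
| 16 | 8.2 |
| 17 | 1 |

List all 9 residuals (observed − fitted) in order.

-3, 0, -3, 4, 5, -1, 3, -1, -4

h=9: ŷ = 76.4 − 4.2·9 = 38.6; r = 35.6 − 38.6 = -3
h=10: ŷ = 76.4 − 4.2·10 = 34.4; r = 34.4 − 34.4 = 0
h=11: ŷ = 76.4 − 4.2·11 = 30.2; r = 27.2 − 30.2 = -3
h=12: ŷ = 76.4 − 4.2·12 = 26; r = 30 − 26 = 4
h=13: ŷ = 76.4 − 4.2·13 = 21.8; r = 26.8 − 21.8 = 5
h=14: ŷ = 76.4 − 4.2·14 = 17.6; r = 16.6 − 17.6 = -1
h=15: ŷ = 76.4 − 4.2·15 = 13.4; r = 16.4 − 13.4 = 3
h=16: ŷ = 76.4 − 4.2·16 = 9.2; r = 8.2 − 9.2 = -1
h=17: ŷ = 76.4 − 4.2·17 = 5; r = 1 − 5 = -4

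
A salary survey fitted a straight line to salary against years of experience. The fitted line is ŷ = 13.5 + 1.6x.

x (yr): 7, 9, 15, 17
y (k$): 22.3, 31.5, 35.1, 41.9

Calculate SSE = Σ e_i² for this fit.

SSE = 25.92

x=7: ŷ = 13.5 + 1.6·7 = 24.7; e = 22.3 − 24.7 = -2.4
x=9: ŷ = 13.5 + 1.6·9 = 27.9; e = 31.5 − 27.9 = 3.6
x=15: ŷ = 13.5 + 1.6·15 = 37.5; e = 35.1 − 37.5 = -2.4
x=17: ŷ = 13.5 + 1.6·17 = 40.7; e = 41.9 − 40.7 = 1.2
SSE = 5.76 + 12.96 + 5.76 + 1.44 = 25.92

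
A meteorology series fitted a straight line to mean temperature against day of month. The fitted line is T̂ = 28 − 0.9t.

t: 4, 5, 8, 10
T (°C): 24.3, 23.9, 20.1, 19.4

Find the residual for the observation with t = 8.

T̂ = 28 − 0.9·8 = 20.8
e = 20.1 − 20.8 = -0.7

e = -0.7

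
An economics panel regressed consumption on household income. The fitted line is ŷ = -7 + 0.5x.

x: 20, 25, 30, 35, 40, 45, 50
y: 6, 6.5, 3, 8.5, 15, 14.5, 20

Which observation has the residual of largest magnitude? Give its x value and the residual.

x=20: ŷ = -7 + 0.5·20 = 3; r = 6 − 3 = 3
x=25: ŷ = -7 + 0.5·25 = 5.5; r = 6.5 − 5.5 = 1
x=30: ŷ = -7 + 0.5·30 = 8; r = 3 − 8 = -5
x=35: ŷ = -7 + 0.5·35 = 10.5; r = 8.5 − 10.5 = -2
x=40: ŷ = -7 + 0.5·40 = 13; r = 15 − 13 = 2
x=45: ŷ = -7 + 0.5·45 = 15.5; r = 14.5 − 15.5 = -1
x=50: ŷ = -7 + 0.5·50 = 18; r = 20 − 18 = 2
Largest |r| is 5 at x = 30, residual -5.

x = 30, r = -5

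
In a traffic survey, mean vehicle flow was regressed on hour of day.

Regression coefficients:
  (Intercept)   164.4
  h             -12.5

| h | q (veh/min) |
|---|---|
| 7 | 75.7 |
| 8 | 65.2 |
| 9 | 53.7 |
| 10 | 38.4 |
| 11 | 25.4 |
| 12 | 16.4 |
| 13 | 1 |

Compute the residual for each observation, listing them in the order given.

h=7: q̂ = 164.4 − 12.5·7 = 76.9; r = 75.7 − 76.9 = -1.2
h=8: q̂ = 164.4 − 12.5·8 = 64.4; r = 65.2 − 64.4 = 0.8
h=9: q̂ = 164.4 − 12.5·9 = 51.9; r = 53.7 − 51.9 = 1.8
h=10: q̂ = 164.4 − 12.5·10 = 39.4; r = 38.4 − 39.4 = -1
h=11: q̂ = 164.4 − 12.5·11 = 26.9; r = 25.4 − 26.9 = -1.5
h=12: q̂ = 164.4 − 12.5·12 = 14.4; r = 16.4 − 14.4 = 2
h=13: q̂ = 164.4 − 12.5·13 = 1.9; r = 1 − 1.9 = -0.9

-1.2, 0.8, 1.8, -1, -1.5, 2, -0.9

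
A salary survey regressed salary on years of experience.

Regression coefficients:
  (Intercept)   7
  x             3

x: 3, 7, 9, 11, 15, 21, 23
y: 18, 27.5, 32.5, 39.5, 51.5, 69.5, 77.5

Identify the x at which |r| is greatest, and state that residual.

x = 3, r = 2

x=3: ŷ = 7 + 3·3 = 16; r = 18 − 16 = 2
x=7: ŷ = 7 + 3·7 = 28; r = 27.5 − 28 = -0.5
x=9: ŷ = 7 + 3·9 = 34; r = 32.5 − 34 = -1.5
x=11: ŷ = 7 + 3·11 = 40; r = 39.5 − 40 = -0.5
x=15: ŷ = 7 + 3·15 = 52; r = 51.5 − 52 = -0.5
x=21: ŷ = 7 + 3·21 = 70; r = 69.5 − 70 = -0.5
x=23: ŷ = 7 + 3·23 = 76; r = 77.5 − 76 = 1.5
Largest |r| is 2 at x = 3, residual 2.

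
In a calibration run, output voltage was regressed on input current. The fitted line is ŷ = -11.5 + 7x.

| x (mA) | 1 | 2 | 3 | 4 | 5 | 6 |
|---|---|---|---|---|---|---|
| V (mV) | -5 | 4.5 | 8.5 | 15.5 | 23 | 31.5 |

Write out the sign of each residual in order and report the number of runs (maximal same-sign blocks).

x=1: ŷ = -11.5 + 7·1 = -4.5; e = -5 − (-4.5) = -0.5
x=2: ŷ = -11.5 + 7·2 = 2.5; e = 4.5 − 2.5 = 2
x=3: ŷ = -11.5 + 7·3 = 9.5; e = 8.5 − 9.5 = -1
x=4: ŷ = -11.5 + 7·4 = 16.5; e = 15.5 − 16.5 = -1
x=5: ŷ = -11.5 + 7·5 = 23.5; e = 23 − 23.5 = -0.5
x=6: ŷ = -11.5 + 7·6 = 30.5; e = 31.5 − 30.5 = 1
Signs: − + − − − +
Runs: −×1, +×1, −×3, +×1 → 4

4 runs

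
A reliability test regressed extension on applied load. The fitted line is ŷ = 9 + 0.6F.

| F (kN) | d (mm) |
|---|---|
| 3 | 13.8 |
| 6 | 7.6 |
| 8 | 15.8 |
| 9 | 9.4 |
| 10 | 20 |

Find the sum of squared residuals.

SSE = 88

F=3: ŷ = 9 + 0.6·3 = 10.8; r = 13.8 − 10.8 = 3
F=6: ŷ = 9 + 0.6·6 = 12.6; r = 7.6 − 12.6 = -5
F=8: ŷ = 9 + 0.6·8 = 13.8; r = 15.8 − 13.8 = 2
F=9: ŷ = 9 + 0.6·9 = 14.4; r = 9.4 − 14.4 = -5
F=10: ŷ = 9 + 0.6·10 = 15; r = 20 − 15 = 5
SSE = 9 + 25 + 4 + 25 + 25 = 88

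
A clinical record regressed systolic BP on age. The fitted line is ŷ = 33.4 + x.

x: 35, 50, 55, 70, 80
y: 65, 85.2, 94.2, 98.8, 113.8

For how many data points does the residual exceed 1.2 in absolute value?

4

x=35: ŷ = 33.4 + 35 = 68.4; e = 65 − 68.4 = -3.4
x=50: ŷ = 33.4 + 50 = 83.4; e = 85.2 − 83.4 = 1.8
x=55: ŷ = 33.4 + 55 = 88.4; e = 94.2 − 88.4 = 5.8
x=70: ŷ = 33.4 + 70 = 103.4; e = 98.8 − 103.4 = -4.6
x=80: ŷ = 33.4 + 80 = 113.4; e = 113.8 − 113.4 = 0.4
|e| > 1.2: x=35 (|e|=3.4), x=50 (|e|=1.8), x=55 (|e|=5.8), x=70 (|e|=4.6) → 4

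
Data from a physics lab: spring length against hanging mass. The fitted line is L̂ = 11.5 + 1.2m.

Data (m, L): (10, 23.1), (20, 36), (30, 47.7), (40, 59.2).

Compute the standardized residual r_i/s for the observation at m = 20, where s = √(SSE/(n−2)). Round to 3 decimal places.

0.962

m=10: L̂ = 11.5 + 1.2·10 = 23.5; r = 23.1 − 23.5 = -0.4
m=20: L̂ = 11.5 + 1.2·20 = 35.5; r = 36 − 35.5 = 0.5
m=30: L̂ = 11.5 + 1.2·30 = 47.5; r = 47.7 − 47.5 = 0.2
m=40: L̂ = 11.5 + 1.2·40 = 59.5; r = 59.2 − 59.5 = -0.3
SSE = 0.16 + 0.25 + 0.04 + 0.09 = 0.54
s = √(0.54/2) = 0.519615
r/s = 0.5 / 0.519615 = 0.962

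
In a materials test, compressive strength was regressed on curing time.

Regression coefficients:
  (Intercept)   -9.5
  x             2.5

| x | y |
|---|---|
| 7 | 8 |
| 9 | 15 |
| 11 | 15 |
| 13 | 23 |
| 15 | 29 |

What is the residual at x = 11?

e = -3

ŷ = -9.5 + 2.5·11 = 18
e = 15 − 18 = -3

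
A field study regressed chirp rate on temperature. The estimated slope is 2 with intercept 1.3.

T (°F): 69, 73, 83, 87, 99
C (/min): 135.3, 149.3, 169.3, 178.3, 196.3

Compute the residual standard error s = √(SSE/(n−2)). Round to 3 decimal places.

s = 3.742

T=69: Ĉ = 1.3 + 2·69 = 139.3; r = 135.3 − 139.3 = -4
T=73: Ĉ = 1.3 + 2·73 = 147.3; r = 149.3 − 147.3 = 2
T=83: Ĉ = 1.3 + 2·83 = 167.3; r = 169.3 − 167.3 = 2
T=87: Ĉ = 1.3 + 2·87 = 175.3; r = 178.3 − 175.3 = 3
T=99: Ĉ = 1.3 + 2·99 = 199.3; r = 196.3 − 199.3 = -3
SSE = 16 + 4 + 4 + 9 + 9 = 42
s = √(42/3) = √14 ≈ 3.742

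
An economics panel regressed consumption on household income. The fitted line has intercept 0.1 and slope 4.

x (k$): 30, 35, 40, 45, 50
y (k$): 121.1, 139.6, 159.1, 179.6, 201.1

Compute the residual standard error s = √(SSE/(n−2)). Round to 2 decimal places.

s = 1.08

x=30: ŷ = 0.1 + 4·30 = 120.1; r = 121.1 − 120.1 = 1
x=35: ŷ = 0.1 + 4·35 = 140.1; r = 139.6 − 140.1 = -0.5
x=40: ŷ = 0.1 + 4·40 = 160.1; r = 159.1 − 160.1 = -1
x=45: ŷ = 0.1 + 4·45 = 180.1; r = 179.6 − 180.1 = -0.5
x=50: ŷ = 0.1 + 4·50 = 200.1; r = 201.1 − 200.1 = 1
SSE = 1 + 0.25 + 1 + 0.25 + 1 = 3.5
s = √(3.5/3) = √1.16667 ≈ 1.08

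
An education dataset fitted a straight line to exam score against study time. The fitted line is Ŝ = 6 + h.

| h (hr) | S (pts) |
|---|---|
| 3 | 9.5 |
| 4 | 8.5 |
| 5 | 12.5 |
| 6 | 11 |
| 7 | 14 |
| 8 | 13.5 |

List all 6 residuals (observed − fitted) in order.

h=3: Ŝ = 6 + 3 = 9; r = 9.5 − 9 = 0.5
h=4: Ŝ = 6 + 4 = 10; r = 8.5 − 10 = -1.5
h=5: Ŝ = 6 + 5 = 11; r = 12.5 − 11 = 1.5
h=6: Ŝ = 6 + 6 = 12; r = 11 − 12 = -1
h=7: Ŝ = 6 + 7 = 13; r = 14 − 13 = 1
h=8: Ŝ = 6 + 8 = 14; r = 13.5 − 14 = -0.5

0.5, -1.5, 1.5, -1, 1, -0.5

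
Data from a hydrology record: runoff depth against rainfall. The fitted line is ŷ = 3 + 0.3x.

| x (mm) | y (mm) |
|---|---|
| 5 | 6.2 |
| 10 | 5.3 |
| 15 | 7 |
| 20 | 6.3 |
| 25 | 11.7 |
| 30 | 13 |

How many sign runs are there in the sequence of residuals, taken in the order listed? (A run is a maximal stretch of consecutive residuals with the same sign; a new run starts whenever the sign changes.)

3 runs

x=5: ŷ = 3 + 0.3·5 = 4.5; r = 6.2 − 4.5 = 1.7
x=10: ŷ = 3 + 0.3·10 = 6; r = 5.3 − 6 = -0.7
x=15: ŷ = 3 + 0.3·15 = 7.5; r = 7 − 7.5 = -0.5
x=20: ŷ = 3 + 0.3·20 = 9; r = 6.3 − 9 = -2.7
x=25: ŷ = 3 + 0.3·25 = 10.5; r = 11.7 − 10.5 = 1.2
x=30: ŷ = 3 + 0.3·30 = 12; r = 13 − 12 = 1
Signs: + − − − + +
Runs: +×1, −×3, +×2 → 3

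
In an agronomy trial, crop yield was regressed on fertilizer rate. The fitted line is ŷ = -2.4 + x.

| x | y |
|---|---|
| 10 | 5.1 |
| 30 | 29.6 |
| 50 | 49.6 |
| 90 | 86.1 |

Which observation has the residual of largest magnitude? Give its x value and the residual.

x = 10, e = -2.5

x=10: ŷ = -2.4 + 10 = 7.6; e = 5.1 − 7.6 = -2.5
x=30: ŷ = -2.4 + 30 = 27.6; e = 29.6 − 27.6 = 2
x=50: ŷ = -2.4 + 50 = 47.6; e = 49.6 − 47.6 = 2
x=90: ŷ = -2.4 + 90 = 87.6; e = 86.1 − 87.6 = -1.5
Largest |e| is 2.5 at x = 10, residual -2.5.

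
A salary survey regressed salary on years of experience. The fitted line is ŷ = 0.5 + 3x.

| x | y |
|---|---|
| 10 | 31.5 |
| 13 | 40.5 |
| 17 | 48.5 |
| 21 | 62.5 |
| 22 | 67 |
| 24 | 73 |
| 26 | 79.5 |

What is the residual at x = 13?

ŷ = 0.5 + 3·13 = 39.5
r = 40.5 − 39.5 = 1

r = 1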